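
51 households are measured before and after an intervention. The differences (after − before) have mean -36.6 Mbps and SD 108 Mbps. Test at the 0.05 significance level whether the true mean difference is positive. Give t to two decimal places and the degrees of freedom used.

H0: μ_d = 0; H1: μ_d > 0 (paired t-test on the differences, right-tailed).
t = d̄/(s_d/√n) = -36.6/(108/√51) = -2.42
df = n − 1 = 50
p-value = P(T ≥ -2.42) ≈ 0.9904
Since p ≈ 0.9904 > α = 0.05, fail to reject H0; the data do not provide sufficient evidence against H0.

t = -2.42, df = 50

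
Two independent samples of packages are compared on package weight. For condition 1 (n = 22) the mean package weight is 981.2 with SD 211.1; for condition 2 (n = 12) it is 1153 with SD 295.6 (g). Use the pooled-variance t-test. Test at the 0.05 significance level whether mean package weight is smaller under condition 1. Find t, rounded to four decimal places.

-1.9662

Let group 1 = condition 1, group 2 = condition 2. H0: μ_1 = μ_2; H1: μ_1 < μ_2 (two-sample pooled-variance t-test, left-tailed).
s_p² = [(22−1)·211.1² + (12−1)·295.6²]/(22+12−2) = 59281.3
t = (981.2 − 1153)/√[59281.3·(1/22 + 1/12)] = -1.9662
df = n₁ + n₂ − 2 = 32
p-value = P(T ≤ -1.9662) ≈ 0.029
Since p ≈ 0.029 < α = 0.05, reject H0; the evidence is statistically significant.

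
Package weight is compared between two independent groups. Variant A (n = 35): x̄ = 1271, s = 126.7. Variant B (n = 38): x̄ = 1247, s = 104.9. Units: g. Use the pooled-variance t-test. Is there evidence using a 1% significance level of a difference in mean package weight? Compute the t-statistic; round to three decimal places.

Let group 1 = variant A, group 2 = variant B. H0: μ_1 = μ_2; H1: μ_1 ≠ μ_2 (two-sample pooled-variance t-test, two-sided).
s_p² = [(35−1)·126.7² + (38−1)·104.9²]/(35+38−2) = 13421.8
t = (1271 − 1247)/√[13421.8·(1/35 + 1/38)] = 0.884
df = n₁ + n₂ − 2 = 71
Two-sided p-value ≈ 0.380
Since p ≈ 0.380 > α = 0.01, fail to reject H0; the evidence is not statistically significant.

0.884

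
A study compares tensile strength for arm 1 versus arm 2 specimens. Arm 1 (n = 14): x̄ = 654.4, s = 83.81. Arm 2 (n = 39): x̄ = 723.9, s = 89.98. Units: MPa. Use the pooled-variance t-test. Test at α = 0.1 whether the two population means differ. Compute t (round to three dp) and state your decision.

t = -2.522; reject H0

Let group 1 = arm 1, group 2 = arm 2. H0: μ_1 = μ_2; H1: μ_1 ≠ μ_2 (two-sample pooled-variance t-test, two-sided).
s_p² = [(14−1)·83.81² + (39−1)·89.98²]/(14+39−2) = 7823.07
t = (654.4 − 723.9)/√[7823.07·(1/14 + 1/39)] = -2.522
df = n₁ + n₂ − 2 = 51
Two-sided p-value ≈ 0.0148
Since p ≈ 0.0148 < α = 0.1, reject H0; the data support H1.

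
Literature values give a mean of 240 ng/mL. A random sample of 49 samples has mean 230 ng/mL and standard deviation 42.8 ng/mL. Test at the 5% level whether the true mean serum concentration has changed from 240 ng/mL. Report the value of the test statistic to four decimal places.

-1.6355

H0: μ = 240; H1: μ ≠ 240 (one-sample t-test, two-sided).
t = (x̄ − μ₀)/(s/√n) = (230 − 240)/(42.8/√49) = -1.6355
df = n − 1 = 48
Two-sided p-value ≈ 0.108
Since p ≈ 0.108 > α = 0.05, fail to reject H0; the data do not provide sufficient evidence against H0.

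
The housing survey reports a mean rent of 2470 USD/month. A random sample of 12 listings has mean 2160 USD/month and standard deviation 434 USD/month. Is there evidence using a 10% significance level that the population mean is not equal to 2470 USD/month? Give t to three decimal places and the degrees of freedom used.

t = -2.474, df = 11

H0: μ = 2470; H1: μ ≠ 2470 (one-sample t-test, two-sided).
t = (x̄ − μ₀)/(s/√n) = (2160 − 2470)/(434/√12) = -2.474
df = n − 1 = 11
Two-sided p-value ≈ 0.031
Since p ≈ 0.031 < α = 0.1, reject H0; the evidence is statistically significant.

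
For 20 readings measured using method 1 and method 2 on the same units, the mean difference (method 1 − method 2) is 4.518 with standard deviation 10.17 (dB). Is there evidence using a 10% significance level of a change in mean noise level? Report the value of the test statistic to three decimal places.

H0: μ_d = 0; H1: μ_d ≠ 0 (paired t-test on the differences, two-sided).
t = d̄/(s_d/√n) = 4.518/(10.17/√20) = 1.987
df = n − 1 = 19
Two-sided p-value ≈ 0.062
Since p ≈ 0.062 < α = 0.1, reject H0; the evidence is statistically significant.

1.987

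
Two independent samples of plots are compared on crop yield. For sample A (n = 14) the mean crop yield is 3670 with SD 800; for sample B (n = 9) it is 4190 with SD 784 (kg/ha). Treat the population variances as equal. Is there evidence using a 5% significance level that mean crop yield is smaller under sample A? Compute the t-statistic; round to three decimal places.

-1.533

Let group 1 = sample A, group 2 = sample B. H0: μ_1 = μ_2; H1: μ_1 < μ_2 (two-sample pooled-variance t-test, left-tailed).
s_p² = [(14−1)·800² + (9−1)·784²]/(14+9−2) = 630345
t = (3670 − 4190)/√[630345·(1/14 + 1/9)] = -1.533
df = n₁ + n₂ − 2 = 21
p-value = P(T ≤ -1.533) ≈ 0.0701
Since p ≈ 0.0701 > α = 0.05, fail to reject H0; the evidence is not statistically significant.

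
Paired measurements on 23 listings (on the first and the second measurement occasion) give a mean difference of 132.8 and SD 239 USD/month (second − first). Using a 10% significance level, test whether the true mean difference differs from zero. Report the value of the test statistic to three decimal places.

H0: μ_d = 0; H1: μ_d ≠ 0 (paired t-test on the differences, two-sided).
t = d̄/(s_d/√n) = 132.8/(239/√23) = 2.665
df = n − 1 = 22
Two-sided p-value ≈ 0.0142
Since p ≈ 0.0142 < α = 0.1, reject H0; the data support H1.

2.665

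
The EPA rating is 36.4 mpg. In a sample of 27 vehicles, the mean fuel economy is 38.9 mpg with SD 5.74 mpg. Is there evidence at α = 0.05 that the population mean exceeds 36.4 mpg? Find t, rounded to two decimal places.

2.26

H0: μ = 36.4; H1: μ > 36.4 (one-sample t-test, right-tailed).
t = (x̄ − μ₀)/(s/√n) = (38.9 − 36.4)/(5.74/√27) = 2.26
df = n − 1 = 26
p-value = P(T ≥ 2.26) ≈ 0.0161
Since p ≈ 0.0161 < α = 0.05, reject H0; the data support H1.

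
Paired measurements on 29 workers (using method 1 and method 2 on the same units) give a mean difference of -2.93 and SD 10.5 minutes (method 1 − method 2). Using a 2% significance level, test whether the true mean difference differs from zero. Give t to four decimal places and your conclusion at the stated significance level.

H0: μ_d = 0; H1: μ_d ≠ 0 (paired t-test on the differences, two-sided).
t = d̄/(s_d/√n) = -2.93/(10.5/√29) = -1.5027
df = n − 1 = 28
Two-sided p-value ≈ 0.144
Since p ≈ 0.144 > α = 0.02, fail to reject H0; the evidence is not statistically significant.

t = -1.5027; fail to reject H0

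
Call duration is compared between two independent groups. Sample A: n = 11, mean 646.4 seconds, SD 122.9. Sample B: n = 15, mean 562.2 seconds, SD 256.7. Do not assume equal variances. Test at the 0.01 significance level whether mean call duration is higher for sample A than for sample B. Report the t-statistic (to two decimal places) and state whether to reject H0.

Let group 1 = sample A, group 2 = sample B. H0: μ_1 = μ_2; H1: μ_1 > μ_2 (Welch's two-sample t-test, right-tailed).
t = (x̄_1 − x̄_2)/√(s_1²/n_1 + s_2²/n_2) = (646.4 − 562.2)/√(122.9²/11 + 256.7²/15) = 1.11
Welch–Satterthwaite df ≈ 21.22
p-value = P(T ≥ 1.11) ≈ 0.140
Since p ≈ 0.140 > α = 0.01, fail to reject H0; the evidence is not statistically significant.

t = 1.11; fail to reject H0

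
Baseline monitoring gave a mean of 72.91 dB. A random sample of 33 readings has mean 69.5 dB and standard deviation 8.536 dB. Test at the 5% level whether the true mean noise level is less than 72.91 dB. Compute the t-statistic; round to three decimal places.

H0: μ = 72.91; H1: μ < 72.91 (one-sample t-test, left-tailed).
t = (x̄ − μ₀)/(s/√n) = (69.5 − 72.91)/(8.536/√33) = -2.295
df = n − 1 = 32
p-value = P(T ≤ -2.295) ≈ 0.014
Since p ≈ 0.014 < α = 0.05, reject H0; the data support H1.

-2.295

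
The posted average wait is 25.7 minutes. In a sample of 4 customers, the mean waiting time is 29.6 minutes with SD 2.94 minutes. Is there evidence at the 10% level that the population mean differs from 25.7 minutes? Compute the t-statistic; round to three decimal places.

H0: μ = 25.7; H1: μ ≠ 25.7 (one-sample t-test, two-sided).
t = (x̄ − μ₀)/(s/√n) = (29.6 − 25.7)/(2.94/√4) = 2.653
df = n − 1 = 3
Two-sided p-value ≈ 0.077
Since p ≈ 0.077 < α = 0.1, reject H0; the data support H1.

2.653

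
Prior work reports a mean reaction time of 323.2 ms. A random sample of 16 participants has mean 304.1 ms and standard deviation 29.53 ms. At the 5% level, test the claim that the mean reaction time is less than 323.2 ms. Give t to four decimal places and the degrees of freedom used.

H0: μ = 323.2; H1: μ < 323.2 (one-sample t-test, left-tailed).
t = (x̄ − μ₀)/(s/√n) = (304.1 − 323.2)/(29.53/√16) = -2.5872
df = n − 1 = 15
p-value = P(T ≤ -2.5872) ≈ 0.0103
Since p ≈ 0.0103 < α = 0.05, reject H0; the evidence is statistically significant.

t = -2.5872, df = 15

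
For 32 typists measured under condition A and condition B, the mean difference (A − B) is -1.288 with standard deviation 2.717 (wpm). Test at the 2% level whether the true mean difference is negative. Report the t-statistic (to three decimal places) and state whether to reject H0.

t = -2.682; reject H0

H0: μ_d = 0; H1: μ_d < 0 (paired t-test on the differences, left-tailed).
t = d̄/(s_d/√n) = -1.288/(2.717/√32) = -2.682
df = n − 1 = 31
p-value = P(T ≤ -2.682) ≈ 0.0058
Since p ≈ 0.0058 < α = 0.02, reject H0; the data support H1.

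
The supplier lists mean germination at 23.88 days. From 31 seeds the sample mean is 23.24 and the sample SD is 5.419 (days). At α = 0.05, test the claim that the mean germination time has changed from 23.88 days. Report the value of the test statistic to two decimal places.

H0: μ = 23.88; H1: μ ≠ 23.88 (one-sample t-test, two-sided).
t = (x̄ − μ₀)/(s/√n) = (23.24 − 23.88)/(5.419/√31) = -0.66
df = n − 1 = 30
Two-sided p-value ≈ 0.516
Since p ≈ 0.516 > α = 0.05, fail to reject H0; the evidence is not statistically significant.

-0.66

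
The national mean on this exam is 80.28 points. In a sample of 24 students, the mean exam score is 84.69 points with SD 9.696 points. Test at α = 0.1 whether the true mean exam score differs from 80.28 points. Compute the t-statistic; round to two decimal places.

2.23

H0: μ = 80.28; H1: μ ≠ 80.28 (one-sample t-test, two-sided).
t = (x̄ − μ₀)/(s/√n) = (84.69 − 80.28)/(9.696/√24) = 2.23
df = n − 1 = 23
Two-sided p-value ≈ 0.036
Since p ≈ 0.036 < α = 0.1, reject H0; the data support H1.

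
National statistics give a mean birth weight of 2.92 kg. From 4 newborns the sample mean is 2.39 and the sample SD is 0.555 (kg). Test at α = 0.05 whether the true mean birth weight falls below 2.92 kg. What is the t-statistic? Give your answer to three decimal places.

H0: μ = 2.92; H1: μ < 2.92 (one-sample t-test, left-tailed).
t = (x̄ − μ₀)/(s/√n) = (2.39 − 2.92)/(0.555/√4) = -1.910
df = n − 1 = 3
p-value = P(T ≤ -1.910) ≈ 0.0761
Since p ≈ 0.0761 > α = 0.05, fail to reject H0; the evidence is not statistically significant.

-1.910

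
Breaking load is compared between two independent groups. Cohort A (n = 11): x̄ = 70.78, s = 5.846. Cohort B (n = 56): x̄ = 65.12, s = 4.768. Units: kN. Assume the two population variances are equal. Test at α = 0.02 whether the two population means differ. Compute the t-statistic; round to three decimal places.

Let group 1 = cohort A, group 2 = cohort B. H0: μ_1 = μ_2; H1: μ_1 ≠ μ_2 (two-sample pooled-variance t-test, two-sided).
s_p² = [(11−1)·5.846² + (56−1)·4.768²]/(11+56−2) = 24.4941
t = (70.78 − 65.12)/√[24.4941·(1/11 + 1/56)] = 3.468
df = n₁ + n₂ − 2 = 65
Two-sided p-value ≈ 0.0009
Since p ≈ 0.0009 < α = 0.02, reject H0; the data support H1.

3.468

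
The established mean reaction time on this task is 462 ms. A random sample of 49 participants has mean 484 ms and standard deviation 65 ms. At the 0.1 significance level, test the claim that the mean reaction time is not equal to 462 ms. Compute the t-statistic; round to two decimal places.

H0: μ = 462; H1: μ ≠ 462 (one-sample t-test, two-sided).
t = (x̄ − μ₀)/(s/√n) = (484 − 462)/(65/√49) = 2.37
df = n − 1 = 48
Two-sided p-value ≈ 0.0219
Since p ≈ 0.0219 < α = 0.1, reject H0; the evidence is statistically significant.

2.37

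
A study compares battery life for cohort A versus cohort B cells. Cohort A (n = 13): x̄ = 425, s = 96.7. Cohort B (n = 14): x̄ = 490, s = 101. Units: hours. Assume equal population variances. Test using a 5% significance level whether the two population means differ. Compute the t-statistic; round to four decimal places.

-1.7053

Let group 1 = cohort A, group 2 = cohort B. H0: μ_1 = μ_2; H1: μ_1 ≠ μ_2 (two-sample pooled-variance t-test, two-sided).
s_p² = [(13−1)·96.7² + (14−1)·101²]/(13+14−2) = 9792.95
t = (425 − 490)/√[9792.95·(1/13 + 1/14)] = -1.7053
df = n₁ + n₂ − 2 = 25
Two-sided p-value ≈ 0.1005
Since p ≈ 0.1005 > α = 0.05, fail to reject H0; the data do not provide sufficient evidence against H0.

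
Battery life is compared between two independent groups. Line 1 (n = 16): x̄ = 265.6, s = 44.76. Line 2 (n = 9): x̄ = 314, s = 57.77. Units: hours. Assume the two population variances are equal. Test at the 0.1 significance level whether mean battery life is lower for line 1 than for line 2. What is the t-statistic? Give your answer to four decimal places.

Let group 1 = line 1, group 2 = line 2. H0: μ_1 = μ_2; H1: μ_1 < μ_2 (two-sample pooled-variance t-test, left-tailed).
s_p² = [(16−1)·44.76² + (9−1)·57.77²]/(16+9−2) = 2467.43
t = (265.6 − 314)/√[2467.43·(1/16 + 1/9)] = -2.3385
df = n₁ + n₂ − 2 = 23
p-value = P(T ≤ -2.3385) ≈ 0.0142
Since p ≈ 0.0142 < α = 0.1, reject H0; the data support H1.

-2.3385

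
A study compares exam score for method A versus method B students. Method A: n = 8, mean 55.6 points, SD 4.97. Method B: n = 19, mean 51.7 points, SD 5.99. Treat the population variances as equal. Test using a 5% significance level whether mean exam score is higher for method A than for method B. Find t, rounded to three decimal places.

Let group 1 = method A, group 2 = method B. H0: μ_1 = μ_2; H1: μ_1 > μ_2 (two-sample pooled-variance t-test, right-tailed).
s_p² = [(8−1)·4.97² + (19−1)·5.99²]/(8+19−2) = 32.7499
t = (55.6 − 51.7)/√[32.7499·(1/8 + 1/19)] = 1.617
df = n₁ + n₂ − 2 = 25
p-value = P(T ≥ 1.617) ≈ 0.0592
Since p ≈ 0.0592 > α = 0.05, fail to reject H0; the data do not provide sufficient evidence against H0.

1.617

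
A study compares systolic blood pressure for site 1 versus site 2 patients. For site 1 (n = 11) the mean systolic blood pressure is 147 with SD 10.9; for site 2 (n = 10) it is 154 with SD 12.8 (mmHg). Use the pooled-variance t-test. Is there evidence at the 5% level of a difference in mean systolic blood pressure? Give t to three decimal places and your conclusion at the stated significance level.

t = -1.353; fail to reject H0

Let group 1 = site 1, group 2 = site 2. H0: μ_1 = μ_2; H1: μ_1 ≠ μ_2 (two-sample pooled-variance t-test, two-sided).
s_p² = [(11−1)·10.9² + (10−1)·12.8²]/(11+10−2) = 140.14
t = (147 − 154)/√[140.14·(1/11 + 1/10)] = -1.353
df = n₁ + n₂ − 2 = 19
Two-sided p-value ≈ 0.1918
Since p ≈ 0.1918 > α = 0.05, fail to reject H0; the evidence is not statistically significant.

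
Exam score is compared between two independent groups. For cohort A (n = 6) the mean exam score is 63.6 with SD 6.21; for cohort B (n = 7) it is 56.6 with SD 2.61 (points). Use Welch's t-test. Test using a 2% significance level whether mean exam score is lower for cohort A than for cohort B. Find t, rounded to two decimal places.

2.57

Let group 1 = cohort A, group 2 = cohort B. H0: μ_1 = μ_2; H1: μ_1 < μ_2 (Welch's two-sample t-test, left-tailed).
t = (x̄_1 − x̄_2)/√(s_1²/n_1 + s_2²/n_2) = (63.6 − 56.6)/√(6.21²/6 + 2.61²/7) = 2.57
Welch–Satterthwaite df ≈ 6.50
p-value = P(T ≤ 2.57) ≈ 0.980
Since p ≈ 0.980 > α = 0.02, fail to reject H0; the data do not provide sufficient evidence against H0.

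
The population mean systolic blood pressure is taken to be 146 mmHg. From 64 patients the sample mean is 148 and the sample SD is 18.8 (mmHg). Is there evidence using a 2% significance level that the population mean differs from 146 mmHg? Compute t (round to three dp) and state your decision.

t = 0.851; fail to reject H0

H0: μ = 146; H1: μ ≠ 146 (one-sample t-test, two-sided).
t = (x̄ − μ₀)/(s/√n) = (148 − 146)/(18.8/√64) = 0.851
df = n − 1 = 63
Two-sided p-value ≈ 0.3980
Since p ≈ 0.3980 > α = 0.02, fail to reject H0; the evidence is not statistically significant.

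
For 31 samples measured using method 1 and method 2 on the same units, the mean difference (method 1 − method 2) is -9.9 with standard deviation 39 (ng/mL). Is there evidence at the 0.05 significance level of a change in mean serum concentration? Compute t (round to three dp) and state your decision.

H0: μ_d = 0; H1: μ_d ≠ 0 (paired t-test on the differences, two-sided).
t = d̄/(s_d/√n) = -9.9/(39/√31) = -1.413
df = n − 1 = 30
Two-sided p-value ≈ 0.1678
Since p ≈ 0.1678 > α = 0.05, fail to reject H0; the evidence is not statistically significant.

t = -1.413; fail to reject H0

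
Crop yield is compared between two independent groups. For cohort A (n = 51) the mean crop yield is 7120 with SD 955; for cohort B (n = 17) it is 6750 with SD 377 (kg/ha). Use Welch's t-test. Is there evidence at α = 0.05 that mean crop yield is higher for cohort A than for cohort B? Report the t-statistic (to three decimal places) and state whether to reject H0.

t = 2.284; reject H0

Let group 1 = cohort A, group 2 = cohort B. H0: μ_1 = μ_2; H1: μ_1 > μ_2 (Welch's two-sample t-test, right-tailed).
t = (x̄_1 − x̄_2)/√(s_1²/n_1 + s_2²/n_2) = (7120 − 6750)/√(955²/51 + 377²/17) = 2.284
Welch–Satterthwaite df ≈ 63.98
p-value = P(T ≥ 2.284) ≈ 0.0129
Since p ≈ 0.0129 < α = 0.05, reject H0; the evidence is statistically significant.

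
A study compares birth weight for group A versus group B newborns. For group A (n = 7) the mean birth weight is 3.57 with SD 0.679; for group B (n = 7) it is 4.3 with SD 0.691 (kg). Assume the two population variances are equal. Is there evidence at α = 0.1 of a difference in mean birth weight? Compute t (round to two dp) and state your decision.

Let group 1 = group A, group 2 = group B. H0: μ_1 = μ_2; H1: μ_1 ≠ μ_2 (two-sample pooled-variance t-test, two-sided).
s_p² = [(7−1)·0.679² + (7−1)·0.691²]/(7+7−2) = 0.469261
t = (3.57 − 4.3)/√[0.469261·(1/7 + 1/7)] = -1.99
df = n₁ + n₂ − 2 = 12
Two-sided p-value ≈ 0.0694
Since p ≈ 0.0694 < α = 0.1, reject H0; the data support H1.

t = -1.99; reject H0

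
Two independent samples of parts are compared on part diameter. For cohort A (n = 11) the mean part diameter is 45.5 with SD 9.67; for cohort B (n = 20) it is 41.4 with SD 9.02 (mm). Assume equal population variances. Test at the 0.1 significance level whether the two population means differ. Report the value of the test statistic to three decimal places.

Let group 1 = cohort A, group 2 = cohort B. H0: μ_1 = μ_2; H1: μ_1 ≠ μ_2 (two-sample pooled-variance t-test, two-sided).
s_p² = [(11−1)·9.67² + (20−1)·9.02²]/(11+20−2) = 85.5495
t = (45.5 − 41.4)/√[85.5495·(1/11 + 1/20)] = 1.181
df = n₁ + n₂ − 2 = 29
Two-sided p-value ≈ 0.2472
Since p ≈ 0.2472 > α = 0.1, fail to reject H0; the evidence is not statistically significant.

1.181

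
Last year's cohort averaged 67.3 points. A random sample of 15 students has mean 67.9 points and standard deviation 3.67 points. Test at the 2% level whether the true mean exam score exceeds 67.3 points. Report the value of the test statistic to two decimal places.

H0: μ = 67.3; H1: μ > 67.3 (one-sample t-test, right-tailed).
t = (x̄ − μ₀)/(s/√n) = (67.9 − 67.3)/(3.67/√15) = 0.63
df = n − 1 = 14
p-value = P(T ≥ 0.63) ≈ 0.268
Since p ≈ 0.268 > α = 0.02, fail to reject H0; the evidence is not statistically significant.

0.63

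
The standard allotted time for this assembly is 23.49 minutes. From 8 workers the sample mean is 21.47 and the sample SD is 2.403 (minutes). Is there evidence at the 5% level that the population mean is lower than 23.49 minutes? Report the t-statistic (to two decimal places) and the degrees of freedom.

H0: μ = 23.49; H1: μ < 23.49 (one-sample t-test, left-tailed).
t = (x̄ − μ₀)/(s/√n) = (21.47 − 23.49)/(2.403/√8) = -2.38
df = n − 1 = 7
p-value = P(T ≤ -2.38) ≈ 0.0245
Since p ≈ 0.0245 < α = 0.05, reject H0; the data support H1.

t = -2.38, df = 7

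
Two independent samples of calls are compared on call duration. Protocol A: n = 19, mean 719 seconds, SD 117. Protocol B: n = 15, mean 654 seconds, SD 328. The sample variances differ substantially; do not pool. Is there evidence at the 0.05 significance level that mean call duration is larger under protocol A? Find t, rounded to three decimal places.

Let group 1 = protocol A, group 2 = protocol B. H0: μ_1 = μ_2; H1: μ_1 > μ_2 (Welch's two-sample t-test, right-tailed).
t = (x̄_1 − x̄_2)/√(s_1²/n_1 + s_2²/n_2) = (719 − 654)/√(117²/19 + 328²/15) = 0.732
Welch–Satterthwaite df ≈ 16.82
p-value = P(T ≥ 0.732) ≈ 0.2372
Since p ≈ 0.2372 > α = 0.05, fail to reject H0; the evidence is not statistically significant.

0.732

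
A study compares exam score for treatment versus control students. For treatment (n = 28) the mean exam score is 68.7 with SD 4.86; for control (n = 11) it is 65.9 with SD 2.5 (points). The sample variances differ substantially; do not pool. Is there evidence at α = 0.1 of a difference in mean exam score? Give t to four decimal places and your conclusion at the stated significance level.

t = 2.3566; reject H0

Let group 1 = treatment, group 2 = control. H0: μ_1 = μ_2; H1: μ_1 ≠ μ_2 (Welch's two-sample t-test, two-sided).
t = (x̄_1 − x̄_2)/√(s_1²/n_1 + s_2²/n_2) = (68.7 − 65.9)/√(4.86²/28 + 2.5²/11) = 2.3566
Welch–Satterthwaite df ≈ 33.99
Two-sided p-value ≈ 0.024
Since p ≈ 0.024 < α = 0.1, reject H0; the data support H1.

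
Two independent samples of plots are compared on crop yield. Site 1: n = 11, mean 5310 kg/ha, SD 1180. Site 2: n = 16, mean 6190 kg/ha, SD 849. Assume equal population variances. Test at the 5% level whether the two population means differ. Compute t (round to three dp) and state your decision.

Let group 1 = site 1, group 2 = site 2. H0: μ_1 = μ_2; H1: μ_1 ≠ μ_2 (two-sample pooled-variance t-test, two-sided).
s_p² = [(11−1)·1180² + (16−1)·849²]/(11+16−2) = 989441
t = (5310 − 6190)/√[989441·(1/11 + 1/16)] = -2.259
df = n₁ + n₂ − 2 = 25
Two-sided p-value ≈ 0.033
Since p ≈ 0.033 < α = 0.05, reject H0; the data support H1.

t = -2.259; reject H0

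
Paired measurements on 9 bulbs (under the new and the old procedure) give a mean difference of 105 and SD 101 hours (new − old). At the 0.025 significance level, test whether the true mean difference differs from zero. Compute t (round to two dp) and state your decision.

H0: μ_d = 0; H1: μ_d ≠ 0 (paired t-test on the differences, two-sided).
t = d̄/(s_d/√n) = 105/(101/√9) = 3.12
df = n − 1 = 8
Two-sided p-value ≈ 0.0143
Since p ≈ 0.0143 < α = 0.025, reject H0; the evidence is statistically significant.

t = 3.12; reject H0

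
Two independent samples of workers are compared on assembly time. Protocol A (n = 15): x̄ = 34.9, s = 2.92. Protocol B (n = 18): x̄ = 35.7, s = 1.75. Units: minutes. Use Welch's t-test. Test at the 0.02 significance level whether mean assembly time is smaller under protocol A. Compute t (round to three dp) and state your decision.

t = -0.931; fail to reject H0

Let group 1 = protocol A, group 2 = protocol B. H0: μ_1 = μ_2; H1: μ_1 < μ_2 (Welch's two-sample t-test, left-tailed).
t = (x̄_1 − x̄_2)/√(s_1²/n_1 + s_2²/n_2) = (34.9 − 35.7)/√(2.92²/15 + 1.75²/18) = -0.931
Welch–Satterthwaite df ≈ 22.01
p-value = P(T ≤ -0.931) ≈ 0.181
Since p ≈ 0.181 > α = 0.02, fail to reject H0; the data do not provide sufficient evidence against H0.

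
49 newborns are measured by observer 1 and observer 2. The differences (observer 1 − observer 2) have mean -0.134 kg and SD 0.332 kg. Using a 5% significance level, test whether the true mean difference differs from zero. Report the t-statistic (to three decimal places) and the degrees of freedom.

H0: μ_d = 0; H1: μ_d ≠ 0 (paired t-test on the differences, two-sided).
t = d̄/(s_d/√n) = -0.134/(0.332/√49) = -2.825
df = n − 1 = 48
Two-sided p-value ≈ 0.007
Since p ≈ 0.007 < α = 0.05, reject H0; the data support H1.

t = -2.825, df = 48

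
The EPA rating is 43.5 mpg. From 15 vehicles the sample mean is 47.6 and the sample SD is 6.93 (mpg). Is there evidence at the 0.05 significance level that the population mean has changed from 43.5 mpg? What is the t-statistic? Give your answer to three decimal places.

2.291

H0: μ = 43.5; H1: μ ≠ 43.5 (one-sample t-test, two-sided).
t = (x̄ − μ₀)/(s/√n) = (47.6 − 43.5)/(6.93/√15) = 2.291
df = n − 1 = 14
Two-sided p-value ≈ 0.038
Since p ≈ 0.038 < α = 0.05, reject H0; the data support H1.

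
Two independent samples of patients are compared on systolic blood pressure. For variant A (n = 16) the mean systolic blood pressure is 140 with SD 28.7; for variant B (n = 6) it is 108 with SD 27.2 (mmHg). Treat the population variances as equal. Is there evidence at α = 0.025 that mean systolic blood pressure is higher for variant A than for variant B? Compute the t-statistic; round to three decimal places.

2.359

Let group 1 = variant A, group 2 = variant B. H0: μ_1 = μ_2; H1: μ_1 > μ_2 (two-sample pooled-variance t-test, right-tailed).
s_p² = [(16−1)·28.7² + (6−1)·27.2²]/(16+6−2) = 802.727
t = (140 − 108)/√[802.727·(1/16 + 1/6)] = 2.359
df = n₁ + n₂ − 2 = 20
p-value = P(T ≥ 2.359) ≈ 0.014
Since p ≈ 0.014 < α = 0.025, reject H0; the evidence is statistically significant.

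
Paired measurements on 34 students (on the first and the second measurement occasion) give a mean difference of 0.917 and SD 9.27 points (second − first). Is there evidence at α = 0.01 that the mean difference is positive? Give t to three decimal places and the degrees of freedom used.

t = 0.577, df = 33

H0: μ_d = 0; H1: μ_d > 0 (paired t-test on the differences, right-tailed).
t = d̄/(s_d/√n) = 0.917/(9.27/√34) = 0.577
df = n − 1 = 33
p-value = P(T ≥ 0.577) ≈ 0.2840
Since p ≈ 0.2840 > α = 0.01, fail to reject H0; the evidence is not statistically significant.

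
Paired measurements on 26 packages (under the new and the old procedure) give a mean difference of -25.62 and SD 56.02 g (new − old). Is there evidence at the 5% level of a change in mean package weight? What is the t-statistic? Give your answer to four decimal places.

-2.3320

H0: μ_d = 0; H1: μ_d ≠ 0 (paired t-test on the differences, two-sided).
t = d̄/(s_d/√n) = -25.62/(56.02/√26) = -2.3320
df = n − 1 = 25
Two-sided p-value ≈ 0.0281
Since p ≈ 0.0281 < α = 0.05, reject H0; the data support H1.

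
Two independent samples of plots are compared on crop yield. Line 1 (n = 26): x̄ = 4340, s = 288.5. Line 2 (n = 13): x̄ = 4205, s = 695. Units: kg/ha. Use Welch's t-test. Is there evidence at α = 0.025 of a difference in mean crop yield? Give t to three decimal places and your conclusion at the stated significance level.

Let group 1 = line 1, group 2 = line 2. H0: μ_1 = μ_2; H1: μ_1 ≠ μ_2 (Welch's two-sample t-test, two-sided).
t = (x̄_1 − x̄_2)/√(s_1²/n_1 + s_2²/n_2) = (4340 − 4205)/√(288.5²/26 + 695²/13) = 0.672
Welch–Satterthwaite df ≈ 14.11
Two-sided p-value ≈ 0.5124
Since p ≈ 0.5124 > α = 0.025, fail to reject H0; the evidence is not statistically significant.

t = 0.672; fail to reject H0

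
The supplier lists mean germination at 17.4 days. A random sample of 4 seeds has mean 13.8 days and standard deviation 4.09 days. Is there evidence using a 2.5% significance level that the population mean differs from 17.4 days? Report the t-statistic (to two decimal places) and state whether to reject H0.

t = -1.76; fail to reject H0

H0: μ = 17.4; H1: μ ≠ 17.4 (one-sample t-test, two-sided).
t = (x̄ − μ₀)/(s/√n) = (13.8 − 17.4)/(4.09/√4) = -1.76
df = n − 1 = 3
Two-sided p-value ≈ 0.1766
Since p ≈ 0.1766 > α = 0.025, fail to reject H0; the data do not provide sufficient evidence against H0.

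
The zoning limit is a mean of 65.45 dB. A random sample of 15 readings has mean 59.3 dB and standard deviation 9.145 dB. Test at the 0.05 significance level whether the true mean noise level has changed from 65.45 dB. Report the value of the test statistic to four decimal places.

-2.6046

H0: μ = 65.45; H1: μ ≠ 65.45 (one-sample t-test, two-sided).
t = (x̄ − μ₀)/(s/√n) = (59.3 − 65.45)/(9.145/√15) = -2.6046
df = n − 1 = 14
Two-sided p-value ≈ 0.021
Since p ≈ 0.021 < α = 0.05, reject H0; the evidence is statistically significant.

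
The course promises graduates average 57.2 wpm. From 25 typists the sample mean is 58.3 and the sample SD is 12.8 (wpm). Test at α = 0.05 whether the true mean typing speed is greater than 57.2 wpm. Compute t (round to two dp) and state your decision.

t = 0.43; fail to reject H0

H0: μ = 57.2; H1: μ > 57.2 (one-sample t-test, right-tailed).
t = (x̄ − μ₀)/(s/√n) = (58.3 − 57.2)/(12.8/√25) = 0.43
df = n − 1 = 24
p-value = P(T ≥ 0.43) ≈ 0.336
Since p ≈ 0.336 > α = 0.05, fail to reject H0; the evidence is not statistically significant.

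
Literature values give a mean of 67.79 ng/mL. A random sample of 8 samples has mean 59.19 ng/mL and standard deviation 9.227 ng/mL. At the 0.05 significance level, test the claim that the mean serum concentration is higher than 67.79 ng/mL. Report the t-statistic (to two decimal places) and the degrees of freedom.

t = -2.64, df = 7

H0: μ = 67.79; H1: μ > 67.79 (one-sample t-test, right-tailed).
t = (x̄ − μ₀)/(s/√n) = (59.19 − 67.79)/(9.227/√8) = -2.64
df = n − 1 = 7
p-value = P(T ≥ -2.64) ≈ 0.983
Since p ≈ 0.983 > α = 0.05, fail to reject H0; the evidence is not statistically significant.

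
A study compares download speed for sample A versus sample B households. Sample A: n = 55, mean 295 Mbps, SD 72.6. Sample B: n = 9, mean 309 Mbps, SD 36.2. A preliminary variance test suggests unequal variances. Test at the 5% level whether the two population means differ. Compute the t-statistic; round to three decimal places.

Let group 1 = sample A, group 2 = sample B. H0: μ_1 = μ_2; H1: μ_1 ≠ μ_2 (Welch's two-sample t-test, two-sided).
t = (x̄_1 − x̄_2)/√(s_1²/n_1 + s_2²/n_2) = (295 − 309)/√(72.6²/55 + 36.2²/9) = -0.901
Welch–Satterthwaite df ≈ 20.67
Two-sided p-value ≈ 0.378
Since p ≈ 0.378 > α = 0.05, fail to reject H0; the data do not provide sufficient evidence against H0.

-0.901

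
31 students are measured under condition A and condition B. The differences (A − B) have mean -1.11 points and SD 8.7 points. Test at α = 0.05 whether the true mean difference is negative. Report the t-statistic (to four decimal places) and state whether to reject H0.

t = -0.7104; fail to reject H0

H0: μ_d = 0; H1: μ_d < 0 (paired t-test on the differences, left-tailed).
t = d̄/(s_d/√n) = -1.11/(8.7/√31) = -0.7104
df = n − 1 = 30
p-value = P(T ≤ -0.7104) ≈ 0.241
Since p ≈ 0.241 > α = 0.05, fail to reject H0; the data do not provide sufficient evidence against H0.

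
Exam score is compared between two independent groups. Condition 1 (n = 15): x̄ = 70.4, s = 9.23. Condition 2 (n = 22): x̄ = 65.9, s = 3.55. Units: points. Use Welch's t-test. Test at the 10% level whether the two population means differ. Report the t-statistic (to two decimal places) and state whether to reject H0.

Let group 1 = condition 1, group 2 = condition 2. H0: μ_1 = μ_2; H1: μ_1 ≠ μ_2 (Welch's two-sample t-test, two-sided).
t = (x̄_1 − x̄_2)/√(s_1²/n_1 + s_2²/n_2) = (70.4 − 65.9)/√(9.23²/15 + 3.55²/22) = 1.80
Welch–Satterthwaite df ≈ 16.85
Two-sided p-value ≈ 0.0898
Since p ≈ 0.0898 < α = 0.1, reject H0; the evidence is statistically significant.

t = 1.80; reject H0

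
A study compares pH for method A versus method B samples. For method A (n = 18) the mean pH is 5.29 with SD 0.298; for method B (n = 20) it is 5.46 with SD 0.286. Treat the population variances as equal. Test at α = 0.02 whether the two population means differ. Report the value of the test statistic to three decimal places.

-1.794

Let group 1 = method A, group 2 = method B. H0: μ_1 = μ_2; H1: μ_1 ≠ μ_2 (two-sample pooled-variance t-test, two-sided).
s_p² = [(18−1)·0.298² + (20−1)·0.286²]/(18+20−2) = 0.0851053
t = (5.29 − 5.46)/√[0.0851053·(1/18 + 1/20)] = -1.794
df = n₁ + n₂ − 2 = 36
Two-sided p-value ≈ 0.081
Since p ≈ 0.081 > α = 0.02, fail to reject H0; the data do not provide sufficient evidence against H0.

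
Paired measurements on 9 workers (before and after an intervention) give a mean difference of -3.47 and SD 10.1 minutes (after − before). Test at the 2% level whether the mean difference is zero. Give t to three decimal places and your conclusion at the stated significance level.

H0: μ_d = 0; H1: μ_d ≠ 0 (paired t-test on the differences, two-sided).
t = d̄/(s_d/√n) = -3.47/(10.1/√9) = -1.031
df = n − 1 = 8
Two-sided p-value ≈ 0.3328
Since p ≈ 0.3328 > α = 0.02, fail to reject H0; the evidence is not statistically significant.

t = -1.031; fail to reject H0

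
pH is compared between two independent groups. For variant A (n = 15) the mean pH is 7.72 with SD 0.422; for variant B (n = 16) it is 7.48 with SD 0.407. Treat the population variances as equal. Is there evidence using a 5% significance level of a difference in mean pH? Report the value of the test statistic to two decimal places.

Let group 1 = variant A, group 2 = variant B. H0: μ_1 = μ_2; H1: μ_1 ≠ μ_2 (two-sample pooled-variance t-test, two-sided).
s_p² = [(15−1)·0.422² + (16−1)·0.407²]/(15+16−2) = 0.171652
t = (7.72 − 7.48)/√[0.171652·(1/15 + 1/16)] = 1.61
df = n₁ + n₂ − 2 = 29
Two-sided p-value ≈ 0.118
Since p ≈ 0.118 > α = 0.05, fail to reject H0; the evidence is not statistically significant.

1.61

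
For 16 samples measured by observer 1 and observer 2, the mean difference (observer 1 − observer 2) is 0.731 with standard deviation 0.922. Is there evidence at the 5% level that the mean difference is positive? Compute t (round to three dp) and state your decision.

H0: μ_d = 0; H1: μ_d > 0 (paired t-test on the differences, right-tailed).
t = d̄/(s_d/√n) = 0.731/(0.922/√16) = 3.171
df = n − 1 = 15
p-value = P(T ≥ 3.171) ≈ 0.0032
Since p ≈ 0.0032 < α = 0.05, reject H0; the evidence is statistically significant.

t = 3.171; reject H0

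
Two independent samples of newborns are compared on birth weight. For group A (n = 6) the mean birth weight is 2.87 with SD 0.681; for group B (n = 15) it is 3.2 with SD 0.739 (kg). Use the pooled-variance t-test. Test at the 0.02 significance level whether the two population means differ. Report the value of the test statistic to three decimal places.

-0.943

Let group 1 = group A, group 2 = group B. H0: μ_1 = μ_2; H1: μ_1 ≠ μ_2 (two-sample pooled-variance t-test, two-sided).
s_p² = [(6−1)·0.681² + (15−1)·0.739²]/(6+15−2) = 0.524447
t = (2.87 − 3.2)/√[0.524447·(1/6 + 1/15)] = -0.943
df = n₁ + n₂ − 2 = 19
Two-sided p-value ≈ 0.357
Since p ≈ 0.357 > α = 0.02, fail to reject H0; the evidence is not statistically significant.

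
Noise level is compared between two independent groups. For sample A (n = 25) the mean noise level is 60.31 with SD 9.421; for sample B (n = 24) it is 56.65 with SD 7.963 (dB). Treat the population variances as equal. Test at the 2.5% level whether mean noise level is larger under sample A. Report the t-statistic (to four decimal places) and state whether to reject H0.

Let group 1 = sample A, group 2 = sample B. H0: μ_1 = μ_2; H1: μ_1 > μ_2 (two-sample pooled-variance t-test, right-tailed).
s_p² = [(25−1)·9.421² + (24−1)·7.963²]/(25+24−2) = 76.3519
t = (60.31 − 56.65)/√[76.3519·(1/25 + 1/24)] = 1.4657
df = n₁ + n₂ − 2 = 47
p-value = P(T ≥ 1.4657) ≈ 0.075
Since p ≈ 0.075 > α = 0.025, fail to reject H0; the evidence is not statistically significant.

t = 1.4657; fail to reject H0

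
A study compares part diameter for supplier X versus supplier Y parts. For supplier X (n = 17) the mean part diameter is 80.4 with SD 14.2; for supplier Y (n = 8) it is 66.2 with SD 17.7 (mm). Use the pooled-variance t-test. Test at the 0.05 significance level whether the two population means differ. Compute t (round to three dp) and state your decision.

t = 2.158; reject H0

Let group 1 = supplier X, group 2 = supplier Y. H0: μ_1 = μ_2; H1: μ_1 ≠ μ_2 (two-sample pooled-variance t-test, two-sided).
s_p² = [(17−1)·14.2² + (8−1)·17.7²]/(17+8−2) = 235.62
t = (80.4 − 66.2)/√[235.62·(1/17 + 1/8)] = 2.158
df = n₁ + n₂ − 2 = 23
Two-sided p-value ≈ 0.0416
Since p ≈ 0.0416 < α = 0.05, reject H0; the evidence is statistically significant.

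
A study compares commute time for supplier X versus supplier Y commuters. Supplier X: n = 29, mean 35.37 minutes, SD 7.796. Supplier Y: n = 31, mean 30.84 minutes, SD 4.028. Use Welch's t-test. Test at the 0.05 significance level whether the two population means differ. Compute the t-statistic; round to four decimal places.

2.7991

Let group 1 = supplier X, group 2 = supplier Y. H0: μ_1 = μ_2; H1: μ_1 ≠ μ_2 (Welch's two-sample t-test, two-sided).
t = (x̄_1 − x̄_2)/√(s_1²/n_1 + s_2²/n_2) = (35.37 − 30.84)/√(7.796²/29 + 4.028²/31) = 2.7991
Welch–Satterthwaite df ≈ 41.33
Two-sided p-value ≈ 0.0078
Since p ≈ 0.0078 < α = 0.05, reject H0; the evidence is statistically significant.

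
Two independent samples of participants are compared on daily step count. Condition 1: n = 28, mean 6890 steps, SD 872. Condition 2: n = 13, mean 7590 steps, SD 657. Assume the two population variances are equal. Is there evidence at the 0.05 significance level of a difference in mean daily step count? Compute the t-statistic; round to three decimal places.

Let group 1 = condition 1, group 2 = condition 2. H0: μ_1 = μ_2; H1: μ_1 ≠ μ_2 (two-sample pooled-variance t-test, two-sided).
s_p² = [(28−1)·872² + (13−1)·657²]/(28+13−2) = 659235
t = (6890 − 7590)/√[659235·(1/28 + 1/13)] = -2.569
df = n₁ + n₂ − 2 = 39
Two-sided p-value ≈ 0.014
Since p ≈ 0.014 < α = 0.05, reject H0; the data support H1.

-2.569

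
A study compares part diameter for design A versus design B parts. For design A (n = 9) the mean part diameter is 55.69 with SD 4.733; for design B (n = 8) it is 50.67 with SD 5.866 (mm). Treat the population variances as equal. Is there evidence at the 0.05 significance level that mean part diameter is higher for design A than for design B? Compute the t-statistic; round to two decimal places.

1.95

Let group 1 = design A, group 2 = design B. H0: μ_1 = μ_2; H1: μ_1 > μ_2 (two-sample pooled-variance t-test, right-tailed).
s_p² = [(9−1)·4.733² + (8−1)·5.866²]/(9+8−2) = 28.0053
t = (55.69 − 50.67)/√[28.0053·(1/9 + 1/8)] = 1.95
df = n₁ + n₂ − 2 = 15
p-value = P(T ≥ 1.95) ≈ 0.035
Since p ≈ 0.035 < α = 0.05, reject H0; the evidence is statistically significant.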